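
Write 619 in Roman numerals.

Convert 619 to Roman numerals:
  619 contains 1×500 (D)
  119 contains 1×100 (C)
  19 contains 1×10 (X)
  9 contains 1×9 (IX)

DCXIX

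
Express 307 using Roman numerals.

Convert 307 to Roman numerals:
  307 contains 3×100 (CCC)
  7 contains 1×5 (V)
  2 contains 2×1 (II)

CCCVII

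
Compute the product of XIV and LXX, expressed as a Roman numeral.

XIV = 14
LXX = 70
14 × 70 = 980

CMLXXX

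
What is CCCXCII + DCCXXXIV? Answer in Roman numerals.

CCCXCII = 392
DCCXXXIV = 734
392 + 734 = 1126

MCXXVI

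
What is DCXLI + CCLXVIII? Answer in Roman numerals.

DCXLI = 641
CCLXVIII = 268
641 + 268 = 909

CMIX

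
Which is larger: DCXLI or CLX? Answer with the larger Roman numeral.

DCXLI = 641
CLX = 160
641 is larger

DCXLI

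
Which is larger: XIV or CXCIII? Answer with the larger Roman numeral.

XIV = 14
CXCIII = 193
193 is larger

CXCIII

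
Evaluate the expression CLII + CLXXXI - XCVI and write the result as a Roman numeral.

CLII = 152, CLXXXI = 181, XCVI = 96
152 + 181 = 333
333 - 96 = 237

CCXXXVII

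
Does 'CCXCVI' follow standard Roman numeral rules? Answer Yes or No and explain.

'CCXCVI': Check the rules: uses only the symbols I, V, X, L, C, D, M; no symbol is repeated more than three times in a row; V, L and D each appear at most once; the only place a smaller symbol precedes a larger one is the allowed subtractive pair XC, the symbol right after such a pair (if any) is smaller than the pair's first symbol, and otherwise the values never increase from left to right. Value: C (100) + C (100) + XC (90) + V (5) + I (1) = 296. So it is a valid standard Roman numeral.

Yes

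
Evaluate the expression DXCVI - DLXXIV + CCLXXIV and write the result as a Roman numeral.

DXCVI = 596, DLXXIV = 574, CCLXXIV = 274
596 - 574 = 22
22 + 274 = 296

CCXCVI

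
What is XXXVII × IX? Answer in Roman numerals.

XXXVII = 37
IX = 9
37 × 9 = 333

CCCXXXIII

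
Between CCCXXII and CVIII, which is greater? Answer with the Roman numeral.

CCCXXII = 322
CVIII = 108
322 is larger

CCCXXII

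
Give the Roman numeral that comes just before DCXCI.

DCXCI = 691; previous is 690

DCXC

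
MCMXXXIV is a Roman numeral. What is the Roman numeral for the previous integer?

MCMXXXIV = 1934, so the previous integer is 1934 - 1 = 1933

MCMXXXIII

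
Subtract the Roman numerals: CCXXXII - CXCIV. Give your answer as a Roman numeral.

CCXXXII = 232
CXCIV = 194
232 - 194 = 38

XXXVIII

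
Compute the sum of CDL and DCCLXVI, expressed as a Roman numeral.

CDL = 450
DCCLXVI = 766
450 + 766 = 1216

MCCXVI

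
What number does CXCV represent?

CXCV: C=100, XC=90, V=5
100 + 90 + 5 = 195

195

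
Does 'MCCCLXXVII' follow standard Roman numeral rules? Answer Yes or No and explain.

'MCCCLXXVII': Check the rules: uses only the symbols I, V, X, L, C, D, M; no symbol is repeated more than three times in a row; V, L and D each appear at most once; no smaller symbol precedes a larger one (values never increase from left to right). Value: M (1000) + C (100) + C (100) + C (100) + L (50) + X (10) + X (10) + V (5) + I (1) + I (1) = 1377. So it is a valid standard Roman numeral.

Yes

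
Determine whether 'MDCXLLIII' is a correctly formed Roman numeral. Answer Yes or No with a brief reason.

'MDCXLLIII': L should not appear more than once

No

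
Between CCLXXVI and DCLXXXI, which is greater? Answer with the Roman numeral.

CCLXXVI = 276
DCLXXXI = 681
681 is larger

DCLXXXI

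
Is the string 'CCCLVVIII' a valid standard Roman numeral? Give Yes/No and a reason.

'CCCLVVIII': V should not appear more than once

No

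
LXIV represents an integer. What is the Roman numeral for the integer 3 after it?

LXIV = 64
64 + 3 = 67

LXVII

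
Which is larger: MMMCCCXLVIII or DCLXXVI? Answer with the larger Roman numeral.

MMMCCCXLVIII = 3348
DCLXXVI = 676
3348 is larger

MMMCCCXLVIII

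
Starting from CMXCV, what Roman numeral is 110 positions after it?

CMXCV = 995
995 + 110 = 1105

MCV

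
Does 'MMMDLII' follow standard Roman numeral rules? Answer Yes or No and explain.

'MMMDLII': Check the rules: uses only the symbols I, V, X, L, C, D, M; no symbol is repeated more than three times in a row; V, L and D each appear at most once; no smaller symbol precedes a larger one (values never increase from left to right). Value: M (1000) + M (1000) + M (1000) + D (500) + L (50) + I (1) + I (1) = 3552. So it is a valid standard Roman numeral.

Yes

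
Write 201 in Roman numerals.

Convert 201 to Roman numerals:
  201 contains 2×100 (CC)
  1 contains 1×1 (I)

CCI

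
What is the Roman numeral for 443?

Convert 443 to Roman numerals:
  443 contains 1×400 (CD)
  43 contains 1×40 (XL)
  3 contains 3×1 (III)

CDXLIII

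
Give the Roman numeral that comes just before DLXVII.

DLXVII = 567, so the previous integer is 567 - 1 = 566

DLXVI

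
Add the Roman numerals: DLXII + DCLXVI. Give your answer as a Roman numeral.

DLXII = 562
DCLXVI = 666
562 + 666 = 1228

MCCXXVIII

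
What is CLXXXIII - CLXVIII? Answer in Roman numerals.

CLXXXIII = 183
CLXVIII = 168
183 - 168 = 15

XV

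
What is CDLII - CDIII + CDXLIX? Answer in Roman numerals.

CDLII = 452, CDIII = 403, CDXLIX = 449
452 - 403 = 49
49 + 449 = 498

CDXCVIII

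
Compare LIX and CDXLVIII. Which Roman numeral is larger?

LIX = 59
CDXLVIII = 448
448 is larger

CDXLVIII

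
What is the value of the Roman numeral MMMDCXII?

MMMDCXII: M=1000, M=1000, M=1000, D=500, C=100, X=10, I=1, I=1
1000 + 1000 + 1000 + 500 + 100 + 10 + 1 + 1 = 3612

3612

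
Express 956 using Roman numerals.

Convert 956 to Roman numerals:
  956 contains 1×900 (CM)
  56 contains 1×50 (L)
  6 contains 1×5 (V)
  1 contains 1×1 (I)

CMLVI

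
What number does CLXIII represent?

CLXIII: C=100, L=50, X=10, I=1, I=1, I=1
100 + 50 + 10 + 1 + 1 + 1 = 163

163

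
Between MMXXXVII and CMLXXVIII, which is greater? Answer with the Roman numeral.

MMXXXVII = 2037
CMLXXVIII = 978
2037 is larger

MMXXXVII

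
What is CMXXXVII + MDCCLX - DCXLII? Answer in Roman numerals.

CMXXXVII = 937, MDCCLX = 1760, DCXLII = 642
937 + 1760 = 2697
2697 - 642 = 2055

MMLV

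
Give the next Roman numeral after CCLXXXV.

CCLXXXV = 285, so the next integer is 285 + 1 = 286

CCLXXXVI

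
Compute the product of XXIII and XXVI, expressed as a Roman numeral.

XXIII = 23
XXVI = 26
23 × 26 = 598

DXCVIII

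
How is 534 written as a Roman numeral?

Convert 534 to Roman numerals:
  534 contains 1×500 (D)
  34 contains 3×10 (XXX)
  4 contains 1×4 (IV)

DXXXIV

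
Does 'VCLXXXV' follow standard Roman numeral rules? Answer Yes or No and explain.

'VCLXXXV': V should not appear more than once

No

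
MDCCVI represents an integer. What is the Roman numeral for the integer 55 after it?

MDCCVI = 1706
1706 + 55 = 1761

MDCCLXI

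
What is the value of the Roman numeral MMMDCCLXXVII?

MMMDCCLXXVII: M=1000, M=1000, M=1000, D=500, C=100, C=100, L=50, X=10, X=10, V=5, I=1, I=1
1000 + 1000 + 1000 + 500 + 100 + 100 + 50 + 10 + 10 + 5 + 1 + 1 = 3777

3777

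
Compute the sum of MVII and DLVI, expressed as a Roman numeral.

MVII = 1007
DLVI = 556
1007 + 556 = 1563

MDLXIII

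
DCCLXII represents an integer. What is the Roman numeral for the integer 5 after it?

DCCLXII = 762
762 + 5 = 767

DCCLXVII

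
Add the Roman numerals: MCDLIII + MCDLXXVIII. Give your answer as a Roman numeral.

MCDLIII = 1453
MCDLXXVIII = 1478
1453 + 1478 = 2931

MMCMXXXI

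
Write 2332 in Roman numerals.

Convert 2332 to Roman numerals:
  2332 contains 2×1000 (MM)
  332 contains 3×100 (CCC)
  32 contains 3×10 (XXX)
  2 contains 2×1 (II)

MMCCCXXXII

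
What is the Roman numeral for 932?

Convert 932 to Roman numerals:
  932 contains 1×900 (CM)
  32 contains 3×10 (XXX)
  2 contains 2×1 (II)

CMXXXII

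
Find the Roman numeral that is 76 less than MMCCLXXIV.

MMCCLXXIV = 2274
2274 - 76 = 2198

MMCXCVIII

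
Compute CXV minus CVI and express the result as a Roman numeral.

CXV = 115
CVI = 106
115 - 106 = 9

IX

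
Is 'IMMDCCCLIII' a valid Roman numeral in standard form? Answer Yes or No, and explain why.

'IMMDCCCLIII': Invalid subtractive combination: IM

No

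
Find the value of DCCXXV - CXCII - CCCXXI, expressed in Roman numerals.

DCCXXV = 725, CXCII = 192, CCCXXI = 321
725 - 192 = 533
533 - 321 = 212

CCXII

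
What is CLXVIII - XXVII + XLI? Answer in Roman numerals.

CLXVIII = 168, XXVII = 27, XLI = 41
168 - 27 = 141
141 + 41 = 182

CLXXXII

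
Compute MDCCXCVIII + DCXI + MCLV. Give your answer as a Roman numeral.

MDCCXCVIII = 1798, DCXI = 611, MCLV = 1155
1798 + 611 = 2409
2409 + 1155 = 3564

MMMDLXIV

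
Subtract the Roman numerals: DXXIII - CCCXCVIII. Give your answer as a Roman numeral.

DXXIII = 523
CCCXCVIII = 398
523 - 398 = 125

CXXV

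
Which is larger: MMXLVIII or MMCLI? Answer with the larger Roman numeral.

MMXLVIII = 2048
MMCLI = 2151
2151 is larger

MMCLI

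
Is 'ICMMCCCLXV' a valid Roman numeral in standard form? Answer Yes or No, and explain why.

'ICMMCCCLXV': Invalid subtractive combination: IC

No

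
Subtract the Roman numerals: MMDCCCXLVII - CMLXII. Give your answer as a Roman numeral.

MMDCCCXLVII = 2847
CMLXII = 962
2847 - 962 = 1885

MDCCCLXXXV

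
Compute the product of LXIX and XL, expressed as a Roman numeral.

LXIX = 69
XL = 40
69 × 40 = 2760

MMDCCLX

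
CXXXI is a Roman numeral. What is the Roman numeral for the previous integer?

CXXXI = 131, so the previous integer is 131 - 1 = 130

CXXX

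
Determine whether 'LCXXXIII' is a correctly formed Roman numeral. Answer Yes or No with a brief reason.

'LCXXXIII': Invalid subtractive combination: LC

No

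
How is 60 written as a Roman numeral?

Convert 60 to Roman numerals:
  60 contains 1×50 (L)
  10 contains 1×10 (X)

LX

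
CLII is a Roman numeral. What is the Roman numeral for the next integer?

CLII = 152, so the next integer is 152 + 1 = 153

CLIII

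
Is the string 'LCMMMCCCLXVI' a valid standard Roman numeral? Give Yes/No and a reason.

'LCMMMCCCLXVI': L should not appear more than once

No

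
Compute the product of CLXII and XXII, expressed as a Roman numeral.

CLXII = 162
XXII = 22
162 × 22 = 3564

MMMDLXIV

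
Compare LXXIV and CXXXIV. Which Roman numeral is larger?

LXXIV = 74
CXXXIV = 134
134 is larger

CXXXIV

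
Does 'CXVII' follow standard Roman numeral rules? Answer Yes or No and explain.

'CXVII': Check the rules: uses only the symbols I, V, X, L, C, D, M; no symbol is repeated more than three times in a row; V, L and D each appear at most once; no smaller symbol precedes a larger one (values never increase from left to right). Value: C (100) + X (10) + V (5) + I (1) + I (1) = 117. So it is a valid standard Roman numeral.

Yes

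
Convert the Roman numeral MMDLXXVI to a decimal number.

MMDLXXVI: M=1000, M=1000, D=500, L=50, X=10, X=10, V=5, I=1
1000 + 1000 + 500 + 50 + 10 + 10 + 5 + 1 = 2576

2576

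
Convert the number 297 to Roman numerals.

Convert 297 to Roman numerals:
  297 contains 2×100 (CC)
  97 contains 1×90 (XC)
  7 contains 1×5 (V)
  2 contains 2×1 (II)

CCXCVII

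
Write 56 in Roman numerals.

Convert 56 to Roman numerals:
  56 contains 1×50 (L)
  6 contains 1×5 (V)
  1 contains 1×1 (I)

LVI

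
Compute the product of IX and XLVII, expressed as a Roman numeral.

IX = 9
XLVII = 47
9 × 47 = 423

CDXXIII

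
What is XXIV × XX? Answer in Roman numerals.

XXIV = 24
XX = 20
24 × 20 = 480

CDLXXX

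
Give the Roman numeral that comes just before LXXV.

LXXV = 75, so the previous integer is 75 - 1 = 74

LXXIV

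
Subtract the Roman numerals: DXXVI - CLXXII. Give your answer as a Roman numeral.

DXXVI = 526
CLXXII = 172
526 - 172 = 354

CCCLIV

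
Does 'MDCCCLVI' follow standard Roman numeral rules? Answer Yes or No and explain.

'MDCCCLVI': Check the rules: uses only the symbols I, V, X, L, C, D, M; no symbol is repeated more than three times in a row; V, L and D each appear at most once; no smaller symbol precedes a larger one (values never increase from left to right). Value: M (1000) + D (500) + C (100) + C (100) + C (100) + L (50) + V (5) + I (1) = 1856. So it is a valid standard Roman numeral.

Yes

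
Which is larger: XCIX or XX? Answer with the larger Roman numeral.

XCIX = 99
XX = 20
99 is larger

XCIX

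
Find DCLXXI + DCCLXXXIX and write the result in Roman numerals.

DCLXXI = 671
DCCLXXXIX = 789
671 + 789 = 1460

MCDLX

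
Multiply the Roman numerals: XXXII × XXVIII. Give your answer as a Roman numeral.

XXXII = 32
XXVIII = 28
32 × 28 = 896

DCCCXCVI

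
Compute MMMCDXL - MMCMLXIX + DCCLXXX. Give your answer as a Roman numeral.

MMMCDXL = 3440, MMCMLXIX = 2969, DCCLXXX = 780
3440 - 2969 = 471
471 + 780 = 1251

MCCLI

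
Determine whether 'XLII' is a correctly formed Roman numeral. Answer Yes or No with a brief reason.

'XLII': Check the rules: uses only the symbols I, V, X, L, C, D, M; no symbol is repeated more than three times in a row; V, L and D each appear at most once; the only place a smaller symbol precedes a larger one is the allowed subtractive pair XL, the symbol right after such a pair (if any) is smaller than the pair's first symbol, and otherwise the values never increase from left to right. Value: XL (40) + I (1) + I (1) = 42. So it is a valid standard Roman numeral.

Yes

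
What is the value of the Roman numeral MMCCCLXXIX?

MMCCCLXXIX: M=1000, M=1000, C=100, C=100, C=100, L=50, X=10, X=10, IX=9
1000 + 1000 + 100 + 100 + 100 + 50 + 10 + 10 + 9 = 2379

2379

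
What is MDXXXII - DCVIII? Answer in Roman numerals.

MDXXXII = 1532
DCVIII = 608
1532 - 608 = 924

CMXXIV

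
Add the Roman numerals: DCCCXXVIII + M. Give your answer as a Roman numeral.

DCCCXXVIII = 828
M = 1000
828 + 1000 = 1828

MDCCCXXVIII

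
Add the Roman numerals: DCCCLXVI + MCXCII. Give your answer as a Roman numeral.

DCCCLXVI = 866
MCXCII = 1192
866 + 1192 = 2058

MMLVIII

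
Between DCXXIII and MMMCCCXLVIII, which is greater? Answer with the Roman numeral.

DCXXIII = 623
MMMCCCXLVIII = 3348
3348 is larger

MMMCCCXLVIII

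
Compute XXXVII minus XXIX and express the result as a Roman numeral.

XXXVII = 37
XXIX = 29
37 - 29 = 8

VIII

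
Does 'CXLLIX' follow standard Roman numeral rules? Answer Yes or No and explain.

'CXLLIX': L should not appear more than once

No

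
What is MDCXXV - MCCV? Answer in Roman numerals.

MDCXXV = 1625
MCCV = 1205
1625 - 1205 = 420

CDXX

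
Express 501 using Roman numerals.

Convert 501 to Roman numerals:
  501 contains 1×500 (D)
  1 contains 1×1 (I)

DI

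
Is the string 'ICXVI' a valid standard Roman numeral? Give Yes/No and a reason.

'ICXVI': Invalid subtractive combination: IC

No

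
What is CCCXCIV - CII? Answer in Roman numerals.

CCCXCIV = 394
CII = 102
394 - 102 = 292

CCXCII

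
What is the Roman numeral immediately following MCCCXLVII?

MCCCXLVII = 1347; next is 1348

MCCCXLVIII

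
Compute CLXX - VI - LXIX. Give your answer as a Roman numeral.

CLXX = 170, VI = 6, LXIX = 69
170 - 6 = 164
164 - 69 = 95

XCV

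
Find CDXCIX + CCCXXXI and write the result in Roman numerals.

CDXCIX = 499
CCCXXXI = 331
499 + 331 = 830

DCCCXXX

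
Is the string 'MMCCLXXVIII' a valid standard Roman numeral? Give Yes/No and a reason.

'MMCCLXXVIII': Check the rules: uses only the symbols I, V, X, L, C, D, M; no symbol is repeated more than three times in a row; V, L and D each appear at most once; no smaller symbol precedes a larger one (values never increase from left to right). Value: M (1000) + M (1000) + C (100) + C (100) + L (50) + X (10) + X (10) + V (5) + I (1) + I (1) + I (1) = 2278. So it is a valid standard Roman numeral.

Yes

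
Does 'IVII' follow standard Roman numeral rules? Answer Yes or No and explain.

'IVII': I cannot come right after the subtractive pair IV: once I is subtracted in IV, the next symbol must be smaller than I

No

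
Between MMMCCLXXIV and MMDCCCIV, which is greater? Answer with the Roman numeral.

MMMCCLXXIV = 3274
MMDCCCIV = 2804
3274 is larger

MMMCCLXXIV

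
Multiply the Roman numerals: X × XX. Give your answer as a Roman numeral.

X = 10
XX = 20
10 × 20 = 200

CC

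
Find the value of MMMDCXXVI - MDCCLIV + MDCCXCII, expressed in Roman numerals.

MMMDCXXVI = 3626, MDCCLIV = 1754, MDCCXCII = 1792
3626 - 1754 = 1872
1872 + 1792 = 3664

MMMDCLXIV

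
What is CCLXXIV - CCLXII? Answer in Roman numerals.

CCLXXIV = 274
CCLXII = 262
274 - 262 = 12

XII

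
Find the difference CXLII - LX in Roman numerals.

CXLII = 142
LX = 60
142 - 60 = 82

LXXXII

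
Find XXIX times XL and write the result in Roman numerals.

XXIX = 29
XL = 40
29 × 40 = 1160

MCLX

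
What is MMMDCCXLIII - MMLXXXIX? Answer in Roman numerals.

MMMDCCXLIII = 3743
MMLXXXIX = 2089
3743 - 2089 = 1654

MDCLIV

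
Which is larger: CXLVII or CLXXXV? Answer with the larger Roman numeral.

CXLVII = 147
CLXXXV = 185
185 is larger

CLXXXV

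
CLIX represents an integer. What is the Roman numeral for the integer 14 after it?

CLIX = 159
159 + 14 = 173

CLXXIII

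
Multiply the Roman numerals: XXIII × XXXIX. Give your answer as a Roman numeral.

XXIII = 23
XXXIX = 39
23 × 39 = 897

DCCCXCVII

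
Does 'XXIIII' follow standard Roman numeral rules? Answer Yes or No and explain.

'XXIIII': More than 3 consecutive I's

No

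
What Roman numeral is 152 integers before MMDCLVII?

MMDCLVII = 2657
2657 - 152 = 2505

MMDV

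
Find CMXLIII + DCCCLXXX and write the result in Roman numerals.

CMXLIII = 943
DCCCLXXX = 880
943 + 880 = 1823

MDCCCXXIII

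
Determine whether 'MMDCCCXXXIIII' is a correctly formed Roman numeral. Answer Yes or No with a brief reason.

'MMDCCCXXXIIII': More than 3 consecutive I's

No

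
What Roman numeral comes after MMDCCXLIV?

MMDCCXLIV = 2744, so the next integer is 2744 + 1 = 2745

MMDCCXLV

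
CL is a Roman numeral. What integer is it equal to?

CL: C=100, L=50
100 + 50 = 150

150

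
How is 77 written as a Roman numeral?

Convert 77 to Roman numerals:
  77 contains 1×50 (L)
  27 contains 2×10 (XX)
  7 contains 1×5 (V)
  2 contains 2×1 (II)

LXXVII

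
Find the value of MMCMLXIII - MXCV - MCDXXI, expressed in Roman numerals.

MMCMLXIII = 2963, MXCV = 1095, MCDXXI = 1421
2963 - 1095 = 1868
1868 - 1421 = 447

CDXLVII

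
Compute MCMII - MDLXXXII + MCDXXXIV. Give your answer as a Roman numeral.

MCMII = 1902, MDLXXXII = 1582, MCDXXXIV = 1434
1902 - 1582 = 320
320 + 1434 = 1754

MDCCLIV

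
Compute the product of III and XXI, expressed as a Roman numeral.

III = 3
XXI = 21
3 × 21 = 63

LXIII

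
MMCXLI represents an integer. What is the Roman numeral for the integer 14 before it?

MMCXLI = 2141
2141 - 14 = 2127

MMCXXVII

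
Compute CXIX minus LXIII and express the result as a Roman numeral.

CXIX = 119
LXIII = 63
119 - 63 = 56

LVI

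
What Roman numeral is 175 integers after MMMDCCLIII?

MMMDCCLIII = 3753
3753 + 175 = 3928

MMMCMXXVIII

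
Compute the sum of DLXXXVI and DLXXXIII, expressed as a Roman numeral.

DLXXXVI = 586
DLXXXIII = 583
586 + 583 = 1169

MCLXIX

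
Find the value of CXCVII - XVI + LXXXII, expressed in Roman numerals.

CXCVII = 197, XVI = 16, LXXXII = 82
197 - 16 = 181
181 + 82 = 263

CCLXIII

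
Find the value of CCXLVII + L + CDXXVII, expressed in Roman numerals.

CCXLVII = 247, L = 50, CDXXVII = 427
247 + 50 = 297
297 + 427 = 724

DCCXXIV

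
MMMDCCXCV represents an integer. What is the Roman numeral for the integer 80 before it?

MMMDCCXCV = 3795
3795 - 80 = 3715

MMMDCCXV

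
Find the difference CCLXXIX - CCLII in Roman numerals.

CCLXXIX = 279
CCLII = 252
279 - 252 = 27

XXVII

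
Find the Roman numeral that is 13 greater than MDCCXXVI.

MDCCXXVI = 1726
1726 + 13 = 1739

MDCCXXXIX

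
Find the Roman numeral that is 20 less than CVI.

CVI = 106
106 - 20 = 86

LXXXVI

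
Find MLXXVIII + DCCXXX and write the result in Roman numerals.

MLXXVIII = 1078
DCCXXX = 730
1078 + 730 = 1808

MDCCCVIII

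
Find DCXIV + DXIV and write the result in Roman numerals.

DCXIV = 614
DXIV = 514
614 + 514 = 1128

MCXXVIII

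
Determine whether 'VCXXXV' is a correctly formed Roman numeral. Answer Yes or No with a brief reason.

'VCXXXV': V should not appear more than once

No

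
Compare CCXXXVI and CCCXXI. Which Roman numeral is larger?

CCXXXVI = 236
CCCXXI = 321
321 is larger

CCCXXI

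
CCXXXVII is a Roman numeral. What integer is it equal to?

CCXXXVII: C=100, C=100, X=10, X=10, X=10, V=5, I=1, I=1
100 + 100 + 10 + 10 + 10 + 5 + 1 + 1 = 237

237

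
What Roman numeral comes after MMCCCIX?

MMCCCIX = 2309; next is 2310

MMCCCX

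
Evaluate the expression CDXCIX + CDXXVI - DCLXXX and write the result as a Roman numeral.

CDXCIX = 499, CDXXVI = 426, DCLXXX = 680
499 + 426 = 925
925 - 680 = 245

CCXLV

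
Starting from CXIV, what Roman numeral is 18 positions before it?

CXIV = 114
114 - 18 = 96

XCVI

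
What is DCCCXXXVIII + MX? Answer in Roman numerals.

DCCCXXXVIII = 838
MX = 1010
838 + 1010 = 1848

MDCCCXLVIII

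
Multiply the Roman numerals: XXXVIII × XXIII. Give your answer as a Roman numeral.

XXXVIII = 38
XXIII = 23
38 × 23 = 874

DCCCLXXIV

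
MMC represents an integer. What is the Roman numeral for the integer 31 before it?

MMC = 2100
2100 - 31 = 2069

MMLXIX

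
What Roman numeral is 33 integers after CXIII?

CXIII = 113
113 + 33 = 146

CXLVI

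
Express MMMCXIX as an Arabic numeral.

MMMCXIX: M=1000, M=1000, M=1000, C=100, X=10, IX=9
1000 + 1000 + 1000 + 100 + 10 + 9 = 3119

3119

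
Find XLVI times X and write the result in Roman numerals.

XLVI = 46
X = 10
46 × 10 = 460

CDLX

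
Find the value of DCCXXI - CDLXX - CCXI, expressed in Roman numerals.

DCCXXI = 721, CDLXX = 470, CCXI = 211
721 - 470 = 251
251 - 211 = 40

XL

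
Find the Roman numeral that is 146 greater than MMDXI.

MMDXI = 2511
2511 + 146 = 2657

MMDCLVII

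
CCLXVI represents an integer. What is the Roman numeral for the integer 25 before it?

CCLXVI = 266
266 - 25 = 241

CCXLI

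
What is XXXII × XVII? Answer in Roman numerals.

XXXII = 32
XVII = 17
32 × 17 = 544

DXLIV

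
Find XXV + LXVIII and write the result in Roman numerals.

XXV = 25
LXVIII = 68
25 + 68 = 93

XCIII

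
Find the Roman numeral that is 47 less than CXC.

CXC = 190
190 - 47 = 143

CXLIII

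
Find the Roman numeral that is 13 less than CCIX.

CCIX = 209
209 - 13 = 196

CXCVI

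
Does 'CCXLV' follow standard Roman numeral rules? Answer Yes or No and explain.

'CCXLV': Check the rules: uses only the symbols I, V, X, L, C, D, M; no symbol is repeated more than three times in a row; V, L and D each appear at most once; the only place a smaller symbol precedes a larger one is the allowed subtractive pair XL, the symbol right after such a pair (if any) is smaller than the pair's first symbol, and otherwise the values never increase from left to right. Value: C (100) + C (100) + XL (40) + V (5) = 245. So it is a valid standard Roman numeral.

Yes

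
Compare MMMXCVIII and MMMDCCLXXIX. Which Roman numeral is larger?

MMMXCVIII = 3098
MMMDCCLXXIX = 3779
3779 is larger

MMMDCCLXXIX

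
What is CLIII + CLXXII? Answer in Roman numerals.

CLIII = 153
CLXXII = 172
153 + 172 = 325

CCCXXV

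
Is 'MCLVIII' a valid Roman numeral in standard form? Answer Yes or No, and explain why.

'MCLVIII': Check the rules: uses only the symbols I, V, X, L, C, D, M; no symbol is repeated more than three times in a row; V, L and D each appear at most once; no smaller symbol precedes a larger one (values never increase from left to right). Value: M (1000) + C (100) + L (50) + V (5) + I (1) + I (1) + I (1) = 1158. So it is a valid standard Roman numeral.

Yes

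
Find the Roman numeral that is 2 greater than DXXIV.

DXXIV = 524
524 + 2 = 526

DXXVI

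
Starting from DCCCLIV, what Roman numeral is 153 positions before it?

DCCCLIV = 854
854 - 153 = 701

DCCI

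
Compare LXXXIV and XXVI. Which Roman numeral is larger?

LXXXIV = 84
XXVI = 26
84 is larger

LXXXIV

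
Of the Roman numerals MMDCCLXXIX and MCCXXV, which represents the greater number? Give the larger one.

MMDCCLXXIX = 2779
MCCXXV = 1225
2779 is larger

MMDCCLXXIX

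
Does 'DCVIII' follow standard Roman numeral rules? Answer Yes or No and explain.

'DCVIII': Check the rules: uses only the symbols I, V, X, L, C, D, M; no symbol is repeated more than three times in a row; V, L and D each appear at most once; no smaller symbol precedes a larger one (values never increase from left to right). Value: D (500) + C (100) + V (5) + I (1) + I (1) + I (1) = 608. So it is a valid standard Roman numeral.

Yes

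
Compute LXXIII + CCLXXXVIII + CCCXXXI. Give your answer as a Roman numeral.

LXXIII = 73, CCLXXXVIII = 288, CCCXXXI = 331
73 + 288 = 361
361 + 331 = 692

DCXCII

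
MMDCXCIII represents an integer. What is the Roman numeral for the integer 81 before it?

MMDCXCIII = 2693
2693 - 81 = 2612

MMDCXII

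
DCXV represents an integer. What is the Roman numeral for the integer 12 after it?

DCXV = 615
615 + 12 = 627

DCXXVII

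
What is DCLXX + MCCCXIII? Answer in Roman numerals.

DCLXX = 670
MCCCXIII = 1313
670 + 1313 = 1983

MCMLXXXIII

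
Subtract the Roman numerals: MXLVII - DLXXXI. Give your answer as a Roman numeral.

MXLVII = 1047
DLXXXI = 581
1047 - 581 = 466

CDLXVI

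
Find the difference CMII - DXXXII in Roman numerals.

CMII = 902
DXXXII = 532
902 - 532 = 370

CCCLXX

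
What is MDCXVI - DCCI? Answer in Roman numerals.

MDCXVI = 1616
DCCI = 701
1616 - 701 = 915

CMXV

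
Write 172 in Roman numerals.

Convert 172 to Roman numerals:
  172 contains 1×100 (C)
  72 contains 1×50 (L)
  22 contains 2×10 (XX)
  2 contains 2×1 (II)

CLXXII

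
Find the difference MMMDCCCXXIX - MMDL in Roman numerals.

MMMDCCCXXIX = 3829
MMDL = 2550
3829 - 2550 = 1279

MCCLXXIX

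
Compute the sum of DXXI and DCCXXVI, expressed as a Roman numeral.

DXXI = 521
DCCXXVI = 726
521 + 726 = 1247

MCCXLVII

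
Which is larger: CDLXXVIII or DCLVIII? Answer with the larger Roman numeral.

CDLXXVIII = 478
DCLVIII = 658
658 is larger

DCLVIII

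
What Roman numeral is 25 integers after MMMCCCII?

MMMCCCII = 3302
3302 + 25 = 3327

MMMCCCXXVII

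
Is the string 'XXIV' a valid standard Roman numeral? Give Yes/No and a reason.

'XXIV': Check the rules: uses only the symbols I, V, X, L, C, D, M; no symbol is repeated more than three times in a row; V, L and D each appear at most once; the only place a smaller symbol precedes a larger one is the allowed subtractive pair IV, the symbol right after such a pair (if any) is smaller than the pair's first symbol, and otherwise the values never increase from left to right. Value: X (10) + X (10) + IV (4) = 24. So it is a valid standard Roman numeral.

Yes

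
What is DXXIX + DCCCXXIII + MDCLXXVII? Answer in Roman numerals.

DXXIX = 529, DCCCXXIII = 823, MDCLXXVII = 1677
529 + 823 = 1352
1352 + 1677 = 3029

MMMXXIX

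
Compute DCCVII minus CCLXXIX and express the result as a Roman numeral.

DCCVII = 707
CCLXXIX = 279
707 - 279 = 428

CDXXVIII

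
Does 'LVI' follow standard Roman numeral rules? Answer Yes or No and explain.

'LVI': Check the rules: uses only the symbols I, V, X, L, C, D, M; no symbol is repeated more than three times in a row; V, L and D each appear at most once; no smaller symbol precedes a larger one (values never increase from left to right). Value: L (50) + V (5) + I (1) = 56. So it is a valid standard Roman numeral.

Yes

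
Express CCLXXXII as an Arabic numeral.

CCLXXXII: C=100, C=100, L=50, X=10, X=10, X=10, I=1, I=1
100 + 100 + 50 + 10 + 10 + 10 + 1 + 1 = 282

282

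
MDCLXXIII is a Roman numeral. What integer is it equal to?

MDCLXXIII: M=1000, D=500, C=100, L=50, X=10, X=10, I=1, I=1, I=1
1000 + 500 + 100 + 50 + 10 + 10 + 1 + 1 + 1 = 1673

1673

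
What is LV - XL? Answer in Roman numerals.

LV = 55
XL = 40
55 - 40 = 15

XV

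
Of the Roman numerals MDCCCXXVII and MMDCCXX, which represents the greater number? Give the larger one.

MDCCCXXVII = 1827
MMDCCXX = 2720
2720 is larger

MMDCCXX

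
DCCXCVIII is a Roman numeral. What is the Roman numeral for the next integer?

DCCXCVIII = 798, so the next integer is 798 + 1 = 799

DCCXCIX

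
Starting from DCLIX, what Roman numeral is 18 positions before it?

DCLIX = 659
659 - 18 = 641

DCXLI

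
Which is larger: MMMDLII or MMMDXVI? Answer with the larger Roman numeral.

MMMDLII = 3552
MMMDXVI = 3516
3552 is larger

MMMDLII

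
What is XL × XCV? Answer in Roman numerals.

XL = 40
XCV = 95
40 × 95 = 3800

MMMDCCC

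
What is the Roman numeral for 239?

Convert 239 to Roman numerals:
  239 contains 2×100 (CC)
  39 contains 3×10 (XXX)
  9 contains 1×9 (IX)

CCXXXIX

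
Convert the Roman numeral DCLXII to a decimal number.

DCLXII: D=500, C=100, L=50, X=10, I=1, I=1
500 + 100 + 50 + 10 + 1 + 1 = 662

662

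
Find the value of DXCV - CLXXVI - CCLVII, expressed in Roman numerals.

DXCV = 595, CLXXVI = 176, CCLVII = 257
595 - 176 = 419
419 - 257 = 162

CLXII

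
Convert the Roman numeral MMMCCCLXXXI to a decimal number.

MMMCCCLXXXI: M=1000, M=1000, M=1000, C=100, C=100, C=100, L=50, X=10, X=10, X=10, I=1
1000 + 1000 + 1000 + 100 + 100 + 100 + 50 + 10 + 10 + 10 + 1 = 3381

3381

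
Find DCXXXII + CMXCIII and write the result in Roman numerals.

DCXXXII = 632
CMXCIII = 993
632 + 993 = 1625

MDCXXV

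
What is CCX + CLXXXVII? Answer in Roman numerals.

CCX = 210
CLXXXVII = 187
210 + 187 = 397

CCCXCVII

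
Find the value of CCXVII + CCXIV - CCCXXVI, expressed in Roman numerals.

CCXVII = 217, CCXIV = 214, CCCXXVI = 326
217 + 214 = 431
431 - 326 = 105

CV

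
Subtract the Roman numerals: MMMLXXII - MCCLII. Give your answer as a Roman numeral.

MMMLXXII = 3072
MCCLII = 1252
3072 - 1252 = 1820

MDCCCXX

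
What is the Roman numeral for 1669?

Convert 1669 to Roman numerals:
  1669 contains 1×1000 (M)
  669 contains 1×500 (D)
  169 contains 1×100 (C)
  69 contains 1×50 (L)
  19 contains 1×10 (X)
  9 contains 1×9 (IX)

MDCLXIX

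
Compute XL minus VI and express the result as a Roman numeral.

XL = 40
VI = 6
40 - 6 = 34

XXXIV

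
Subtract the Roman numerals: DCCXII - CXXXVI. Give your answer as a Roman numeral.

DCCXII = 712
CXXXVI = 136
712 - 136 = 576

DLXXVI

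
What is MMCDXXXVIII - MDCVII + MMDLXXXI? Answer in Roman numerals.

MMCDXXXVIII = 2438, MDCVII = 1607, MMDLXXXI = 2581
2438 - 1607 = 831
831 + 2581 = 3412

MMMCDXII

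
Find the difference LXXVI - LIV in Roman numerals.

LXXVI = 76
LIV = 54
76 - 54 = 22

XXII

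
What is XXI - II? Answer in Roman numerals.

XXI = 21
II = 2
21 - 2 = 19

XIX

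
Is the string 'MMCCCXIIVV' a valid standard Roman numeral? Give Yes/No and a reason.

'MMCCCXIIVV': V should not appear more than once

No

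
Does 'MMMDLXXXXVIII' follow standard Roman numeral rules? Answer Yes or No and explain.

'MMMDLXXXXVIII': More than 3 consecutive X's

No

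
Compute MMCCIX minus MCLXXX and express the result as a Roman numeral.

MMCCIX = 2209
MCLXXX = 1180
2209 - 1180 = 1029

MXXIX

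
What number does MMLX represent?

MMLX: M=1000, M=1000, L=50, X=10
1000 + 1000 + 50 + 10 = 2060

2060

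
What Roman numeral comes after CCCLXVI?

CCCLXVI = 366; next is 367

CCCLXVII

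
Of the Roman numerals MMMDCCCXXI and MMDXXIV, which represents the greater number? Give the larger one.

MMMDCCCXXI = 3821
MMDXXIV = 2524
3821 is larger

MMMDCCCXXI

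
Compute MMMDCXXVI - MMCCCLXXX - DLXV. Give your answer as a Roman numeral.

MMMDCXXVI = 3626, MMCCCLXXX = 2380, DLXV = 565
3626 - 2380 = 1246
1246 - 565 = 681

DCLXXXI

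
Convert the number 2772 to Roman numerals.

Convert 2772 to Roman numerals:
  2772 contains 2×1000 (MM)
  772 contains 1×500 (D)
  272 contains 2×100 (CC)
  72 contains 1×50 (L)
  22 contains 2×10 (XX)
  2 contains 2×1 (II)

MMDCCLXXII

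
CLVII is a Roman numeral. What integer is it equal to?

CLVII: C=100, L=50, V=5, I=1, I=1
100 + 50 + 5 + 1 + 1 = 157

157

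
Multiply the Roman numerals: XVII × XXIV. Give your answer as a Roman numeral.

XVII = 17
XXIV = 24
17 × 24 = 408

CDVIII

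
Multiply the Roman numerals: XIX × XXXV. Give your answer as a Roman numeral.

XIX = 19
XXXV = 35
19 × 35 = 665

DCLXV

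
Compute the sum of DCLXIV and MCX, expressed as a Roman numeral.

DCLXIV = 664
MCX = 1110
664 + 1110 = 1774

MDCCLXXIV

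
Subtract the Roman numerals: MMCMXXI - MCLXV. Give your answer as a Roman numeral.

MMCMXXI = 2921
MCLXV = 1165
2921 - 1165 = 1756

MDCCLVI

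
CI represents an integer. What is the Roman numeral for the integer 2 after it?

CI = 101
101 + 2 = 103

CIII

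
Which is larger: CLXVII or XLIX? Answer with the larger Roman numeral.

CLXVII = 167
XLIX = 49
167 is larger

CLXVII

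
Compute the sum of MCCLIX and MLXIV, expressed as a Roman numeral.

MCCLIX = 1259
MLXIV = 1064
1259 + 1064 = 2323

MMCCCXXIII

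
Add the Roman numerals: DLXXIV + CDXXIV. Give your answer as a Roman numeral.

DLXXIV = 574
CDXXIV = 424
574 + 424 = 998

CMXCVIII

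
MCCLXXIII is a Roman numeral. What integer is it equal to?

MCCLXXIII: M=1000, C=100, C=100, L=50, X=10, X=10, I=1, I=1, I=1
1000 + 100 + 100 + 50 + 10 + 10 + 1 + 1 + 1 = 1273

1273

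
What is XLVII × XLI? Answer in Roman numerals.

XLVII = 47
XLI = 41
47 × 41 = 1927

MCMXXVII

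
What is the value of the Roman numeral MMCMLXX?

MMCMLXX: M=1000, M=1000, CM=900, L=50, X=10, X=10
1000 + 1000 + 900 + 50 + 10 + 10 = 2970

2970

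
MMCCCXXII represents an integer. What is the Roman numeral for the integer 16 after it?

MMCCCXXII = 2322
2322 + 16 = 2338

MMCCCXXXVIII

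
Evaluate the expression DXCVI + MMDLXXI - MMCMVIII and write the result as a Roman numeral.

DXCVI = 596, MMDLXXI = 2571, MMCMVIII = 2908
596 + 2571 = 3167
3167 - 2908 = 259

CCLIX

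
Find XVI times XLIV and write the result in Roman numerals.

XVI = 16
XLIV = 44
16 × 44 = 704

DCCIV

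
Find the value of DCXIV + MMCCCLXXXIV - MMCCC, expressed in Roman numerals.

DCXIV = 614, MMCCCLXXXIV = 2384, MMCCC = 2300
614 + 2384 = 2998
2998 - 2300 = 698

DCXCVIII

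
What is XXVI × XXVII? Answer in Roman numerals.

XXVI = 26
XXVII = 27
26 × 27 = 702

DCCII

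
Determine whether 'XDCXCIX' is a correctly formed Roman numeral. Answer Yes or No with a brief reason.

'XDCXCIX': Invalid subtractive combination: XD

No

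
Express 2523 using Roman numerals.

Convert 2523 to Roman numerals:
  2523 contains 2×1000 (MM)
  523 contains 1×500 (D)
  23 contains 2×10 (XX)
  3 contains 3×1 (III)

MMDXXIII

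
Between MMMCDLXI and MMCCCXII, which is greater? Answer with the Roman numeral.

MMMCDLXI = 3461
MMCCCXII = 2312
3461 is larger

MMMCDLXI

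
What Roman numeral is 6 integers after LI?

LI = 51
51 + 6 = 57

LVII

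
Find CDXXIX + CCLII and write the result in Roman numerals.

CDXXIX = 429
CCLII = 252
429 + 252 = 681

DCLXXXI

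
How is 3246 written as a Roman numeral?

Convert 3246 to Roman numerals:
  3246 contains 3×1000 (MMM)
  246 contains 2×100 (CC)
  46 contains 1×40 (XL)
  6 contains 1×5 (V)
  1 contains 1×1 (I)

MMMCCXLVI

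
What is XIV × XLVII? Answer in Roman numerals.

XIV = 14
XLVII = 47
14 × 47 = 658

DCLVIII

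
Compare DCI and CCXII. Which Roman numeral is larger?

DCI = 601
CCXII = 212
601 is larger

DCI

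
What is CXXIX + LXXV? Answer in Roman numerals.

CXXIX = 129
LXXV = 75
129 + 75 = 204

CCIV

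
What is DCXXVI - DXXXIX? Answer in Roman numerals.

DCXXVI = 626
DXXXIX = 539
626 - 539 = 87

LXXXVII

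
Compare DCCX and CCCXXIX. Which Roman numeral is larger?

DCCX = 710
CCCXXIX = 329
710 is larger

DCCX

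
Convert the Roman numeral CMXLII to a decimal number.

CMXLII: CM=900, XL=40, I=1, I=1
900 + 40 + 1 + 1 = 942

942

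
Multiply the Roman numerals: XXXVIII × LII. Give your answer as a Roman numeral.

XXXVIII = 38
LII = 52
38 × 52 = 1976

MCMLXXVI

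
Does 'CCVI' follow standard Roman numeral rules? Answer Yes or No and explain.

'CCVI': Check the rules: uses only the symbols I, V, X, L, C, D, M; no symbol is repeated more than three times in a row; V, L and D each appear at most once; no smaller symbol precedes a larger one (values never increase from left to right). Value: C (100) + C (100) + V (5) + I (1) = 206. So it is a valid standard Roman numeral.

Yes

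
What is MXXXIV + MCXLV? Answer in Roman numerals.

MXXXIV = 1034
MCXLV = 1145
1034 + 1145 = 2179

MMCLXXIX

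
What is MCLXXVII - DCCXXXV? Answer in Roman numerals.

MCLXXVII = 1177
DCCXXXV = 735
1177 - 735 = 442

CDXLII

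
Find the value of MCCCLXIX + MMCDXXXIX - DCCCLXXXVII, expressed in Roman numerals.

MCCCLXIX = 1369, MMCDXXXIX = 2439, DCCCLXXXVII = 887
1369 + 2439 = 3808
3808 - 887 = 2921

MMCMXXI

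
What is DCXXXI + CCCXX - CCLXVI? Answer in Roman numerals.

DCXXXI = 631, CCCXX = 320, CCLXVI = 266
631 + 320 = 951
951 - 266 = 685

DCLXXXV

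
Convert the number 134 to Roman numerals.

Convert 134 to Roman numerals:
  134 contains 1×100 (C)
  34 contains 3×10 (XXX)
  4 contains 1×4 (IV)

CXXXIV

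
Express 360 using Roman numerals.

Convert 360 to Roman numerals:
  360 contains 3×100 (CCC)
  60 contains 1×50 (L)
  10 contains 1×10 (X)

CCCLX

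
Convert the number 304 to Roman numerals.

Convert 304 to Roman numerals:
  304 contains 3×100 (CCC)
  4 contains 1×4 (IV)

CCCIV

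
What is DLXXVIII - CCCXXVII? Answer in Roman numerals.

DLXXVIII = 578
CCCXXVII = 327
578 - 327 = 251

CCLI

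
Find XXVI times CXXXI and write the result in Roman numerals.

XXVI = 26
CXXXI = 131
26 × 131 = 3406

MMMCDVI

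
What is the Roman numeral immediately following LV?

LV = 55, so the next integer is 55 + 1 = 56

LVI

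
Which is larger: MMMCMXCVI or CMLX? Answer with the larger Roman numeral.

MMMCMXCVI = 3996
CMLX = 960
3996 is larger

MMMCMXCVI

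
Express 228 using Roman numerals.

Convert 228 to Roman numerals:
  228 contains 2×100 (CC)
  28 contains 2×10 (XX)
  8 contains 1×5 (V)
  3 contains 3×1 (III)

CCXXVIII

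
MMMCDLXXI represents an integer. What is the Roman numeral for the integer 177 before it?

MMMCDLXXI = 3471
3471 - 177 = 3294

MMMCCXCIV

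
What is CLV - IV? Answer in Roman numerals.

CLV = 155
IV = 4
155 - 4 = 151

CLI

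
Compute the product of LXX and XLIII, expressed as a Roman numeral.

LXX = 70
XLIII = 43
70 × 43 = 3010

MMMX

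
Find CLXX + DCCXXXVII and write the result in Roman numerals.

CLXX = 170
DCCXXXVII = 737
170 + 737 = 907

CMVII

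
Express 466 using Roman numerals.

Convert 466 to Roman numerals:
  466 contains 1×400 (CD)
  66 contains 1×50 (L)
  16 contains 1×10 (X)
  6 contains 1×5 (V)
  1 contains 1×1 (I)

CDLXVI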